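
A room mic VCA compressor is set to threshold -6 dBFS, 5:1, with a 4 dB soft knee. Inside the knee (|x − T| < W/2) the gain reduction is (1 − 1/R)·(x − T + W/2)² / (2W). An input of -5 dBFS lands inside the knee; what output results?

-5.9 dBFS

x − T + W/2 = -5 − (-6) + 2 = 3.
GR = (1 − 1/5) × 3² / 8 = 0.8 × 9 / 8 = 0.9 dB.
Output = -5 − 0.9 = -5.9 dBFS.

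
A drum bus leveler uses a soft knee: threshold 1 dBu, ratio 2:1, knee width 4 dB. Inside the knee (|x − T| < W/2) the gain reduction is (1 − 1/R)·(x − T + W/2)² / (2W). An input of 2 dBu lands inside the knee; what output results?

1.4375 dBu

x − T + W/2 = 2 − 1 + 2 = 3.
GR = (1 − 1/2) × 3² / 8 = 0.5 × 9 / 8 = 0.5625 dB.
Output = 2 − 0.5625 = 1.4375 dBu.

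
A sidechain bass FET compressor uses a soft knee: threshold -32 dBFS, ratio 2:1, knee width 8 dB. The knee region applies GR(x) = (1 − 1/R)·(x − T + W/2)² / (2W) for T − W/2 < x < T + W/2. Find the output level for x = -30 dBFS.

-31.125 dBFS

x − T + W/2 = -30 − (-32) + 4 = 6.
GR = (1 − 1/2) × 6² / 16 = 0.5 × 36 / 16 = 1.125 dB.
Output = -30 − 1.125 = -31.125 dBFS.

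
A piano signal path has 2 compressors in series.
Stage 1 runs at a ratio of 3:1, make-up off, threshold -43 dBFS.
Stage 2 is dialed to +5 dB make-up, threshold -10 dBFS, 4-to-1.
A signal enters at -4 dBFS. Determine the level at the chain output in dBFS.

Stage 1: overshoot 39 dB → 39/3 = 13 dB → -30 dBFS.
Stage 2: -30 dBFS is at or below the -10 dBFS threshold — no compression; make-up brings it to -25 dBFS.

-25 dBFS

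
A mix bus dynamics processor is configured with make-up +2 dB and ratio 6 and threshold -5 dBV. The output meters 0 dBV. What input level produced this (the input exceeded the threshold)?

13 dBV

Remove make-up: 0 − 2 = -2 dBV.
The compressed level sits -2 − (-5) = 3 dB over threshold.
Input overshoot = R × output overshoot = 18 dB → input = -5 + 18 = 13 dBV.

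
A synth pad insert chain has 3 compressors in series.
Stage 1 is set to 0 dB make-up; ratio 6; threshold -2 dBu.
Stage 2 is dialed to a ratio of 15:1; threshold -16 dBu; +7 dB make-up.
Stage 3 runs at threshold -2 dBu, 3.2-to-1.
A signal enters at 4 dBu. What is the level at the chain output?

-8 dBu

Stage 1: 6 dB above -2 dBu, reduced 6:1 to 1 dB above → -1 dBu.
Stage 2: -1 dBu is 15 dB over -16 dBu; at 15:1 that becomes 1 dB over, giving -15 dBu; +7 dB make-up → -8 dBu.
Stage 3: -8 dBu is at or below the -2 dBu threshold — no compression; output -8 dBu.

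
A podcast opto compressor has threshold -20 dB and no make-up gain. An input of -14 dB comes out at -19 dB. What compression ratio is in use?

Input overshoot = -14 − (-20) = 6 dB; output overshoot = -19 − (-20) = 1 dB.
Ratio = 6 / 1 = 6.

6:1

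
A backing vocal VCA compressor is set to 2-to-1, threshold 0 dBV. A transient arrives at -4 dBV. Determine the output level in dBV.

-4 dBV is 4 dB below the 0 dBV threshold, so no gain reduction is applied.
Output = input = -4 dBV.

-4 dBV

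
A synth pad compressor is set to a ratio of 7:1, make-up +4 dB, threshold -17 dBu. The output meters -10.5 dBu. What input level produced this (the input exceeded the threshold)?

Remove make-up: -10.5 − 4 = -14.5 dBu.
Post-compression overshoot = -14.5 − (-17) = 2.5 dB.
Input overshoot = R × output overshoot = 17.5 dB → input = -17 + 17.5 = 0.5 dBu.

0.5 dBu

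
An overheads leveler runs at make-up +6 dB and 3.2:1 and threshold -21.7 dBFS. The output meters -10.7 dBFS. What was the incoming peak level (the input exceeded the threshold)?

Stripping the +6 dB make-up gives -16.7 dBFS at the gain stage.
The compressed level sits -16.7 − (-21.7) = 5 dB over threshold.
Input overshoot = R × output overshoot = 16 dB → input = -21.7 + 16 = -5.7 dBFS.

-5.7 dBFS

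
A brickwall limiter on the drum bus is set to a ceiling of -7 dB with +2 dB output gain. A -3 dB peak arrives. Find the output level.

A brickwall limiter is an ∞:1 compressor: any input above the ceiling is clamped to -7 dB.
Output gain then adds 2 dB: -7 + 2 = -5 dB.

-5 dB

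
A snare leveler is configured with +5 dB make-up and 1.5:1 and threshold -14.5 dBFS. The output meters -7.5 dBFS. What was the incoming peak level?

-11.5 dBFS

Stripping the +5 dB make-up gives -12.5 dBFS at the gain stage.
Post-compression overshoot = -12.5 − (-14.5) = 2 dB.
Before 1.5:1 compression the overshoot was 2 × 1.5 = 3 dB, so input = -14.5 + 3 = -11.5 dBFS.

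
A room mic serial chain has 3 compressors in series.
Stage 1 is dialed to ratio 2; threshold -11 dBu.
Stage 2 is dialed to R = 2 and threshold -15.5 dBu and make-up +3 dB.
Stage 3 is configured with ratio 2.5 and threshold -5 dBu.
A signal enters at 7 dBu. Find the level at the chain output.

Stage 1: 7 dBu is 18 dB over -11 dBu; at 2:1 that becomes 9 dB over, giving -2 dBu.
Stage 2: overshoot 13.5 dB → 13.5/2 = 6.75 dB → -8.75 dBu; +3 dB make-up → -5.75 dBu.
Stage 3: -5.75 dBu is at or below the -5 dBu threshold — no compression; output -5.75 dBu.

-5.75 dBu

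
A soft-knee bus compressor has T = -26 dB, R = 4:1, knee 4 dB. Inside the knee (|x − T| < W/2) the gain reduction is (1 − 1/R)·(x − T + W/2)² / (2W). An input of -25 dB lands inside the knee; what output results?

-25.84375 dB

x − T + W/2 = -25 − (-26) + 2 = 3.
GR = (1 − 1/4) × 3² / 8 = 0.75 × 9 / 8 = 0.84375 dB.
Output = -25 − 0.84375 = -25.84375 dB.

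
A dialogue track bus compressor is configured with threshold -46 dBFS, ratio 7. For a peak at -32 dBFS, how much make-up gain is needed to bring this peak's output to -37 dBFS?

Without make-up, output = threshold + overshoot/7 = -46 + 2 = -44 dBFS.
Gap to target: 7 dB.

7 dB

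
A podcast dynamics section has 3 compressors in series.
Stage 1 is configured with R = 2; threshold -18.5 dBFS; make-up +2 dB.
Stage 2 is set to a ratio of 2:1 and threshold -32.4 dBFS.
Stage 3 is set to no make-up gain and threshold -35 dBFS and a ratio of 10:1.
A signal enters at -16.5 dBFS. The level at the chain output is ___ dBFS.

Stage 1: -16.5 dBFS is 2 dB over -18.5 dBFS; at 2:1 that becomes 1 dB over, giving -17.5 dBFS; +2 dB make-up → -15.5 dBFS.
Stage 2: overshoot 16.9 dB → 16.9/2 = 8.45 dB → -23.95 dBFS.
Stage 3: -23.95 dBFS is 11.05 dB over -35 dBFS; at 10:1 that becomes 1.105 dB over, giving -33.895 dBFS.

-33.895 dBFS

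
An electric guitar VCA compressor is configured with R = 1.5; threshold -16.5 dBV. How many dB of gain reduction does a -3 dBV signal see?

4.5 dB

Overshoot = -3 − (-16.5) = 13.5 dB.
A 1.5:1 ratio leaves 9 dB of that excess.
So the signal is attenuated by 13.5 − 9 = 4.5 dB.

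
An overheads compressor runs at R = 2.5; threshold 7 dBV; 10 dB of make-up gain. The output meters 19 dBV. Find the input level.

Stripping the +10 dB make-up gives 9 dBV at the gain stage.
That's 2 dB above the 7 dBV threshold.
Undo the ratio: input overshoot = 2 × 2.5 = 5 dB, giving input = 12 dBV.

12 dBV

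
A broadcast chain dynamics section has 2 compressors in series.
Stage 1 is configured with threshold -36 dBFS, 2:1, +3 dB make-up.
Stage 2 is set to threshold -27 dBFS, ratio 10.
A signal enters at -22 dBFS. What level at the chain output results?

Stage 1: -22 dBFS is 14 dB over -36 dBFS; at 2:1 that becomes 7 dB over, giving -29 dBFS; +3 dB make-up → -26 dBFS.
Stage 2: 1 dB above -27 dBFS, reduced 10:1 to 0.1 dB above → -26.9 dBFS.

-26.9 dBFS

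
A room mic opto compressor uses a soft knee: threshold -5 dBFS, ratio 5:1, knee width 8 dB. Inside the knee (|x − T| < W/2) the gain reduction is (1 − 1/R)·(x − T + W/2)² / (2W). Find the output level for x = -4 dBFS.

x − T + W/2 = -4 − (-5) + 4 = 5.
GR = (1 − 1/5) × 5² / 16 = 0.8 × 25 / 16 = 1.25 dB.
Output = -4 − 1.25 = -5.25 dBFS.

-5.25 dBFS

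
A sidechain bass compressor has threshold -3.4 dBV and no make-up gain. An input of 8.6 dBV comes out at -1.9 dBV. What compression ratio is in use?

8:1

Input overshoot = 8.6 − (-3.4) = 12 dB; output overshoot = -1.9 − (-3.4) = 1.5 dB.
Ratio = 12 / 1.5 = 8.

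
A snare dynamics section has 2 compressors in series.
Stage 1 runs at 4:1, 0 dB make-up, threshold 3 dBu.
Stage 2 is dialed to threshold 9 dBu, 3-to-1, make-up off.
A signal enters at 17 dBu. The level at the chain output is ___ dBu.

6.5 dBu

Stage 1: 14 dB above 3 dBu, reduced 4:1 to 3.5 dB above → 6.5 dBu.
Stage 2: below threshold (6.5 ≤ 9); passes unchanged; output 6.5 dBu.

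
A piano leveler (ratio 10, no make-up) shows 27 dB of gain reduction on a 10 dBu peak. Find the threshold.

Let T be the threshold. Output overshoot = (input overshoot)/R, so -17 − T = (10 − T)/10.
10·(-17 − T) = 10 − T → 9·T = -170 − 10 = -180.
T = -180/9 = -20 dBu.

-20 dBu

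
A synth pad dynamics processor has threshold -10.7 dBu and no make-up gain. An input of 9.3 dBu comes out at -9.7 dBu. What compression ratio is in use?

Input overshoot = 9.3 − (-10.7) = 20 dB; output overshoot = -9.7 − (-10.7) = 1 dB.
Ratio = 20 / 1 = 20.

20:1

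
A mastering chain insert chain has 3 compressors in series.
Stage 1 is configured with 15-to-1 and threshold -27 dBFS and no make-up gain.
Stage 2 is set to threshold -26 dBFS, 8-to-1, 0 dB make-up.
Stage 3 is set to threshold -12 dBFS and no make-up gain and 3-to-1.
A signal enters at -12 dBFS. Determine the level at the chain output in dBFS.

-26 dBFS

Stage 1: -12 dBFS is 15 dB over -27 dBFS; at 15:1 that becomes 1 dB over, giving -26 dBFS.
Stage 2: -26 dBFS ≤ -26 dBFS, so stage 2 doesn't engage; output -26 dBFS.
Stage 3: -26 dBFS is at or below the -12 dBFS threshold — no compression; output -26 dBFS.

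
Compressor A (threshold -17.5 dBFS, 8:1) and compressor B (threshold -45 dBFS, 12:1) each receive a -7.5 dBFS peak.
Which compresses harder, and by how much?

A: GR = 10 − 10/8 = 8.75 dB.
B: GR = 37.5 − 37.5/12 = 34.375 dB.
B applies 25.625 dB more gain reduction.

B, by 25.625 dB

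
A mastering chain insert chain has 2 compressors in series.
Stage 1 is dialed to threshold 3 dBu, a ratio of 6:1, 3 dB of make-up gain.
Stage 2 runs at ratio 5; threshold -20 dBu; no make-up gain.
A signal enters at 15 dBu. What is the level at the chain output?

Stage 1: 12 dB above 3 dBu, reduced 6:1 to 2 dB above → 5 dBu; +3 dB make-up → 8 dBu.
Stage 2: 8 dBu is 28 dB over -20 dBu; at 5:1 that becomes 5.6 dB over, giving -14.4 dBu.

-14.4 dBu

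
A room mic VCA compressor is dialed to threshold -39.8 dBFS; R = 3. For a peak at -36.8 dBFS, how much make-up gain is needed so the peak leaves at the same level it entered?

Overshoot 3 dB → 3/3 = 1 dB after compression, so the compressed level is -39.8 + 1 = -38.8 dBFS.
Make-up = target − compressed = -36.8 − (-38.8) = 2 dB.

2 dB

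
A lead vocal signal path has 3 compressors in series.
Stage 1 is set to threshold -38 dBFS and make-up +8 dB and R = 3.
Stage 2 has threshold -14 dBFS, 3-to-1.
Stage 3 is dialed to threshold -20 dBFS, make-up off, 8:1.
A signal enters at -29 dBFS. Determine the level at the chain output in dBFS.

Stage 1: overshoot 9 dB → 9/3 = 3 dB → -35 dBFS; +8 dB make-up → -27 dBFS.
Stage 2: -27 dBFS is at or below the -14 dBFS threshold — no compression; output -27 dBFS.
Stage 3: below threshold (-27 ≤ -20); passes unchanged; output -27 dBFS.

-27 dBFS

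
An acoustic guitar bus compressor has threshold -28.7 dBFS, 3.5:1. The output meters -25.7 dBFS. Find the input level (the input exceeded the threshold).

-18.2 dBFS

Post-compression overshoot = -25.7 − (-28.7) = 3 dB.
Input overshoot = R × output overshoot = 10.5 dB → input = -28.7 + 10.5 = -18.2 dBFS.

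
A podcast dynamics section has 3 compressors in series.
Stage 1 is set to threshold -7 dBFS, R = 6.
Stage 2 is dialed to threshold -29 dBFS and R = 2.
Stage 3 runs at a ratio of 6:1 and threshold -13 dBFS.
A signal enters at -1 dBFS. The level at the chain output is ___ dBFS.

Stage 1: -1 dBFS is 6 dB over -7 dBFS; at 6:1 that becomes 1 dB over, giving -6 dBFS.
Stage 2: -6 dBFS is 23 dB over -29 dBFS; at 2:1 that becomes 11.5 dB over, giving -17.5 dBFS.
Stage 3: below threshold (-17.5 ≤ -13); passes unchanged; output -17.5 dBFS.

-17.5 dBFS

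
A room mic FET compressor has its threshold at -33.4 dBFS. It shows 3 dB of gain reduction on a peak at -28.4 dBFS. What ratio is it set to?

2.5:1

Input overshoot = -28.4 − (-33.4) = 5 dB.
Output overshoot = 5 − 3 = 2 dB.
Ratio = input overshoot / output overshoot = 5 / 2 = 2.5.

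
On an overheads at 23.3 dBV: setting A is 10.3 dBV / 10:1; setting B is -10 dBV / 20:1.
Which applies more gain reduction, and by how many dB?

A: overshoot 13 dB → output overshoot 1.3 dB → GR 11.7 dB.
B: overshoot 33.3 dB → output overshoot 1.665 dB → GR 31.635 dB.
B reduces 19.935 dB more.

B, by 19.935 dB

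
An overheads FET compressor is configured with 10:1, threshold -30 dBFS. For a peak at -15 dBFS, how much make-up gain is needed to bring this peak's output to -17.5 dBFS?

Overshoot 15 dB → 15/10 = 1.5 dB after compression, so the compressed level is -30 + 1.5 = -28.5 dBFS.
Make-up = target − compressed = -17.5 − (-28.5) = 11 dB.

11 dB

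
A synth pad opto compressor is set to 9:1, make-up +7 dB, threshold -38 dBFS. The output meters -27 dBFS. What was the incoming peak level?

Stripping the +7 dB make-up gives -34 dBFS at the gain stage.
That's 4 dB above the -38 dBFS threshold.
Undo the ratio: input overshoot = 4 × 9 = 36 dB, giving input = -2 dBFS.

-2 dBFS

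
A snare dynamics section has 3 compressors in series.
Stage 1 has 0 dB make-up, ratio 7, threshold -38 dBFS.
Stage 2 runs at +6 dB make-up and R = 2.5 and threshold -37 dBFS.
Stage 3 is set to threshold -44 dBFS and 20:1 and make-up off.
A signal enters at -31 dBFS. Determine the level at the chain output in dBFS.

Stage 1: overshoot 7 dB → 7/7 = 1 dB → -37 dBFS.
Stage 2: -37 dBFS is at or below the -37 dBFS threshold — no compression; make-up brings it to -31 dBFS.
Stage 3: overshoot 13 dB → 13/20 = 0.65 dB → -43.35 dBFS.

-43.35 dBFS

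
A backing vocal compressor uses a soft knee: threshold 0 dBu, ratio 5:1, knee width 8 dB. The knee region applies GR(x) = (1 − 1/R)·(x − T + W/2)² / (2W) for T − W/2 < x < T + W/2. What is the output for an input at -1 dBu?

-1.45 dBu

x − T + W/2 = -1 − 0 + 4 = 3.
GR = (1 − 1/5) × 3² / 16 = 0.8 × 9 / 16 = 0.45 dB.
Output = -1 − 0.45 = -1.45 dBu.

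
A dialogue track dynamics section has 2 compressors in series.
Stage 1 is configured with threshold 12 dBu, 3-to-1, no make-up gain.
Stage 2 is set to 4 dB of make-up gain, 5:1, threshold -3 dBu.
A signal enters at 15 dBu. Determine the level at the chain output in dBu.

Stage 1: 15 dBu is 3 dB over 12 dBu; at 3:1 that becomes 1 dB over, giving 13 dBu.
Stage 2: overshoot 16 dB → 16/5 = 3.2 dB → 0.2 dBu; +4 dB make-up → 4.2 dBu.

4.2 dBu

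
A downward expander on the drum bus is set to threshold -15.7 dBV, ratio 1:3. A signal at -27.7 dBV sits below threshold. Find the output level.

Undershoot = (-15.7) − (-27.7) = 12 dB.
At 1:3, that expands to 36 dB under threshold.
Output = -15.7 − 36 = -51.7 dBV.

-51.7 dBV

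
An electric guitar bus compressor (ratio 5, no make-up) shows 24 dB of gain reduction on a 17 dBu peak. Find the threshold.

-13 dBu

Input is 30 dB above T (since output overshoot × R = input overshoot: (-7 − T)·5 = 17 − T gives T = -13 dBu).
Check: -13 + (17 − (-13))/5 = -13 + 6 = -7 dBu. ✓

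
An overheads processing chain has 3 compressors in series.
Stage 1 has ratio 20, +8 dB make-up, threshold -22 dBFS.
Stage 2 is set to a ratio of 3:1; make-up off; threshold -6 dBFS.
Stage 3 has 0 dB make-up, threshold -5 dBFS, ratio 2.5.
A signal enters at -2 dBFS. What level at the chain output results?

-13 dBFS

Stage 1: 20 dB above -22 dBFS, reduced 20:1 to 1 dB above → -21 dBFS; +8 dB make-up → -13 dBFS.
Stage 2: -13 dBFS is at or below the -6 dBFS threshold — no compression; output -13 dBFS.
Stage 3: -13 dBFS ≤ -5 dBFS, so stage 3 doesn't engage; output -13 dBFS.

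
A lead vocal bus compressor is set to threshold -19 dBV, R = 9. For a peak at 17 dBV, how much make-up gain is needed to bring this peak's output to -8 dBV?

7 dB

Overshoot 36 dB → 36/9 = 4 dB after compression, so the compressed level is -19 + 4 = -15 dBV.
Make-up = target − compressed = -8 − (-15) = 7 dB.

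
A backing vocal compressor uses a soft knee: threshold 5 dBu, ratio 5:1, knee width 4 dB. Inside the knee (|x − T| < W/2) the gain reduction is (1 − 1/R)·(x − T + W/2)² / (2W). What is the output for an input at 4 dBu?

3.9 dBu

x − T + W/2 = 4 − 5 + 2 = 1.
GR = (1 − 1/5) × 1² / 8 = 0.8 × 1 / 8 = 0.1 dB.
Output = 4 − 0.1 = 3.9 dBu.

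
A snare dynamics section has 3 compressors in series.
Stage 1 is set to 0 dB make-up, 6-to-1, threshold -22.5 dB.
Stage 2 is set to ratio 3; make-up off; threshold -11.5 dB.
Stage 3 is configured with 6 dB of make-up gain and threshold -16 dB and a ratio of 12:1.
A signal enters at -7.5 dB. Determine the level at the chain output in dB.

Stage 1: overshoot 15 dB → 15/6 = 2.5 dB → -20 dB.
Stage 2: -20 dB ≤ -11.5 dB, so stage 2 doesn't engage; output -20 dB.
Stage 3: -20 dB ≤ -16 dB, so stage 3 doesn't engage; make-up brings it to -14 dB.

-14 dB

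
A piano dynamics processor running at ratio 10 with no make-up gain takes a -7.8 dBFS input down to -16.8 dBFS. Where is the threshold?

-17.8 dBFS

Let T be the threshold. Output overshoot = (input overshoot)/R, so -16.8 − T = (-7.8 − T)/10.
10·(-16.8 − T) = -7.8 − T → 9·T = -168 − (-7.8) = -160.2.
T = -160.2/9 = -17.8 dBFS.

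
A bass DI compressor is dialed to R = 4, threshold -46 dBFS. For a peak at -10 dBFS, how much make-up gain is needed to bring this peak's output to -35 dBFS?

2 dB

The peak compresses to -46 + 36/4 = -37 dBFS.
To reach -35 dBFS requires -35 − (-37) = 2 dB of make-up.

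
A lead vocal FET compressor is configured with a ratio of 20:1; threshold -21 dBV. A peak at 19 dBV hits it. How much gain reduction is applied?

38 dB

19 dBV exceeds the threshold by 40 dB.
After 20:1 compression the overshoot becomes 40/20 = 2 dB.
Gain reduction = 40 − 2 = 38 dB.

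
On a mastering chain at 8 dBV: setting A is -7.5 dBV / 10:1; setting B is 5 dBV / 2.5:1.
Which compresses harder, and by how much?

A: overshoot 15.5 dB → output overshoot 1.55 dB → GR 13.95 dB.
B: overshoot 3 dB → output overshoot 1.2 dB → GR 1.8 dB.
A reduces 12.15 dB more.

A, by 12.15 dB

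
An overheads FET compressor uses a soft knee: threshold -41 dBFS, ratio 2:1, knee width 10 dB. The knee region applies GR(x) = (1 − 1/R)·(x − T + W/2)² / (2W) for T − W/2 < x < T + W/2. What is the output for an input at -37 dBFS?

-39.025 dBFS

x − T + W/2 = -37 − (-41) + 5 = 9.
GR = (1 − 1/2) × 9² / 20 = 0.5 × 81 / 20 = 2.025 dB.
Output = -37 − 2.025 = -39.025 dBFS.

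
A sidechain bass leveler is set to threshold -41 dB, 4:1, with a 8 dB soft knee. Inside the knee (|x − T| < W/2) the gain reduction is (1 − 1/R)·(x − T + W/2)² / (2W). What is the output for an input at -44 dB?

x − T + W/2 = -44 − (-41) + 4 = 1.
GR = (1 − 1/4) × 1² / 16 = 0.75 × 1 / 16 = 0.046875 dB.
Output = -44 − 0.046875 = -44.046875 dB.

-44.046875 dB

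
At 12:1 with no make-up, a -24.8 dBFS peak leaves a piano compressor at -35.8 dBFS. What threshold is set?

Let T be the threshold. Output overshoot = (input overshoot)/R, so -35.8 − T = (-24.8 − T)/12.
12·(-35.8 − T) = -24.8 − T → 11·T = -429.6 − (-24.8) = -404.8.
T = -404.8/11 = -36.8 dBFS.

-36.8 dBFS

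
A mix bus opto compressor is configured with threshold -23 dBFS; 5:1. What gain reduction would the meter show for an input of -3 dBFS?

-3 dBFS exceeds the threshold by 20 dB.
At 5:1, output sits 20/5 = 4 dB above threshold.
So the signal is attenuated by 20 − 4 = 16 dB.

16 dB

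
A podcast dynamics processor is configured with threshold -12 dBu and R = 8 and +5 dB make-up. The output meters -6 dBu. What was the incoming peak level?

Before make-up, the level was -6 − 5 = -11 dBu.
Post-compression overshoot = -11 − (-12) = 1 dB.
Undo the ratio: input overshoot = 1 × 8 = 8 dB, giving input = -4 dBu.

-4 dBu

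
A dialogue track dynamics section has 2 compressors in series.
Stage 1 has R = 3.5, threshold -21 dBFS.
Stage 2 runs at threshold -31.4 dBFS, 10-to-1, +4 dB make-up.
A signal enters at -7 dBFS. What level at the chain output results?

-25.96 dBFS

Stage 1: overshoot 14 dB → 14/3.5 = 4 dB → -17 dBFS.
Stage 2: 14.4 dB above -31.4 dBFS, reduced 10:1 to 1.44 dB above → -29.96 dBFS; +4 dB make-up → -25.96 dBFS.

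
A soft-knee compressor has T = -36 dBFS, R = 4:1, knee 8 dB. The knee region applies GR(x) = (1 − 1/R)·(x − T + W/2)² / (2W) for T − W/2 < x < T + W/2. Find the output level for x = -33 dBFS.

x − T + W/2 = -33 − (-36) + 4 = 7.
GR = (1 − 1/4) × 7² / 16 = 0.75 × 49 / 16 = 2.296875 dB.
Output = -33 − 2.296875 = -35.296875 dBFS.

-35.296875 dBFS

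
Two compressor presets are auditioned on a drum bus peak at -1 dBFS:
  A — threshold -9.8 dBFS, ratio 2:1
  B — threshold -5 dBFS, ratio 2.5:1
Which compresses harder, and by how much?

A, by 2 dB

A: GR = 8.8 − 8.8/2 = 4.4 dB.
B: GR = 4 − 4/2.5 = 2.4 dB.
A reduces 2 dB more.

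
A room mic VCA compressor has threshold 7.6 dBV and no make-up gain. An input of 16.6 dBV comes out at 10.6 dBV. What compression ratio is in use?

Input overshoot = 16.6 − 7.6 = 9 dB; output overshoot = 10.6 − 7.6 = 3 dB.
Ratio = 9 / 3 = 3.

3:1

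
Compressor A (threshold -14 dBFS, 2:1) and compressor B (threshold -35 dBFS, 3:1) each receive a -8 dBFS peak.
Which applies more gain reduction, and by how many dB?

A: 6 dB over, compressed to 3 dB over, so 3 dB of GR.
B: 27 dB over, compressed to 9 dB over, so 18 dB of GR.
B applies 15 dB more gain reduction.

B, by 15 dB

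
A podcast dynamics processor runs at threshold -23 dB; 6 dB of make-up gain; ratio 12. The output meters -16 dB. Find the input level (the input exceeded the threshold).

-11 dB

Before make-up, the level was -16 − 6 = -22 dB.
The compressed level sits -22 − (-23) = 1 dB over threshold.
Undo the ratio: input overshoot = 1 × 12 = 12 dB, giving input = -11 dB.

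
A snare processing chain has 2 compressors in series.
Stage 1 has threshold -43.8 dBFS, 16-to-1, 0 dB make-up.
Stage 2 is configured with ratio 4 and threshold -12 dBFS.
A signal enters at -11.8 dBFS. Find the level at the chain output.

Stage 1: overshoot 32 dB → 32/16 = 2 dB → -41.8 dBFS.
Stage 2: -41.8 dBFS is at or below the -12 dBFS threshold — no compression; output -41.8 dBFS.

-41.8 dBFS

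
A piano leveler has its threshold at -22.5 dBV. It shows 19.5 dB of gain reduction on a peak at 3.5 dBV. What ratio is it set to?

Input overshoot = 3.5 − (-22.5) = 26 dB.
Output overshoot = 26 − 19.5 = 6.5 dB.
Ratio = input overshoot / output overshoot = 26 / 6.5 = 4.

4:1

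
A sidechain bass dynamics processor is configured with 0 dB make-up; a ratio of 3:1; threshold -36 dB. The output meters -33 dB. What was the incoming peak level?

-27 dB

The compressed level sits -33 − (-36) = 3 dB over threshold.
Before 3:1 compression the overshoot was 3 × 3 = 9 dB, so input = -36 + 9 = -27 dB.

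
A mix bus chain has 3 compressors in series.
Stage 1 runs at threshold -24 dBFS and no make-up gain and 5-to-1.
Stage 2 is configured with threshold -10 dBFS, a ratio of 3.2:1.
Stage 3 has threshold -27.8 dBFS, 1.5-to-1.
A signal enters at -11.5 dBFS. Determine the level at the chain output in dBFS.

-23.6 dBFS

Stage 1: overshoot 12.5 dB → 12.5/5 = 2.5 dB → -21.5 dBFS.
Stage 2: -21.5 dBFS ≤ -10 dBFS, so stage 2 doesn't engage; output -21.5 dBFS.
Stage 3: overshoot 6.3 dB → 6.3/1.5 = 4.2 dB → -23.6 dBFS.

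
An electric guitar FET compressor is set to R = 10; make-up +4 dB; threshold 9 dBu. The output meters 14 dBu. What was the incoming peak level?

Stripping the +4 dB make-up gives 10 dBu at the gain stage.
That's 1 dB above the 9 dBu threshold.
Before 10:1 compression the overshoot was 1 × 10 = 10 dB, so input = 9 + 10 = 19 dBu.

19 dBu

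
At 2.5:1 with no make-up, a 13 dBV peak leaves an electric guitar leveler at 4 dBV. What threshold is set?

-2 dBV

Input is 15 dB above T (since output overshoot × R = input overshoot: (4 − T)·2.5 = 13 − T gives T = -2 dBV).
Check: -2 + (13 − (-2))/2.5 = -2 + 6 = 4 dBV. ✓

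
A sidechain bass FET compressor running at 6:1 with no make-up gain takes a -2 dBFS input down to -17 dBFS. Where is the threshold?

-20 dBFS

Gain reduction = -2 − (-17) = 15 dB; output overshoot = GR / (R − 1) = 15 / 5 = 3 dB.
Threshold = output − output overshoot = -17 − 3 = -20 dBFS.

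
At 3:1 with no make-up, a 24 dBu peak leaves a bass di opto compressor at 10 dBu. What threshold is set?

3 dBu

Input is 21 dB above T (since output overshoot × R = input overshoot: (10 − T)·3 = 24 − T gives T = 3 dBu).
Check: 3 + (24 − 3)/3 = 3 + 7 = 10 dBu. ✓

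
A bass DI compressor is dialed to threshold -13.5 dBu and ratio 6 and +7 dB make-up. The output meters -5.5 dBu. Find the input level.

-7.5 dBu

Remove make-up: -5.5 − 7 = -12.5 dBu.
That's 1 dB above the -13.5 dBu threshold.
Input overshoot = R × output overshoot = 6 dB → input = -13.5 + 6 = -7.5 dBu.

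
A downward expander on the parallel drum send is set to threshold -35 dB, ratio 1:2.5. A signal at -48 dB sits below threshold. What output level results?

-67.5 dB

The input is 13 dB below the -35 dB threshold.
A 1:2.5 expander multiplies undershoot by 2.5: 13 × 2.5 = 32.5 dB below threshold.
Output = -35 − 32.5 = -67.5 dB.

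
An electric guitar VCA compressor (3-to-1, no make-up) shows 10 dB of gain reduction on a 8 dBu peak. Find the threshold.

-7 dBu

Gain reduction = 8 − (-2) = 10 dB; output overshoot = GR / (R − 1) = 10 / 2 = 5 dB.
Threshold = output − output overshoot = -2 − 5 = -7 dBu.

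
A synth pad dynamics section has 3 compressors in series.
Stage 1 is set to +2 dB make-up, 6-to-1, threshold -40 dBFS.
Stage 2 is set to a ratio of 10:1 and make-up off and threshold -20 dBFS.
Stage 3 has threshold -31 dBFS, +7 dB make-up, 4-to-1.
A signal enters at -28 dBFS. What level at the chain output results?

Stage 1: -28 dBFS is 12 dB over -40 dBFS; at 6:1 that becomes 2 dB over, giving -38 dBFS; +2 dB make-up → -36 dBFS.
Stage 2: -36 dBFS is at or below the -20 dBFS threshold — no compression; output -36 dBFS.
Stage 3: -36 dBFS is at or below the -31 dBFS threshold — no compression; make-up brings it to -29 dBFS.

-29 dBFS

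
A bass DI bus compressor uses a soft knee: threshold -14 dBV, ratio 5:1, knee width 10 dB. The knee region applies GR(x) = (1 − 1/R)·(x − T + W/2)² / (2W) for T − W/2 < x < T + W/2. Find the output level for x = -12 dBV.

x − T + W/2 = -12 − (-14) + 5 = 7.
GR = (1 − 1/5) × 7² / 20 = 0.8 × 49 / 20 = 1.96 dB.
Output = -12 − 1.96 = -13.96 dBV.

-13.96 dBV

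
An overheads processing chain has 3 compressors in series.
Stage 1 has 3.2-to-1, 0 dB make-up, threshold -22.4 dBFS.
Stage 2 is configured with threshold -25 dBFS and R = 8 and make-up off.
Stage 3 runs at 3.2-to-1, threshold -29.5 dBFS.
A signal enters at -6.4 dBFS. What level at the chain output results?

Stage 1: -6.4 dBFS is 16 dB over -22.4 dBFS; at 3.2:1 that becomes 5 dB over, giving -17.4 dBFS.
Stage 2: overshoot 7.6 dB → 7.6/8 = 0.95 dB → -24.05 dBFS.
Stage 3: 5.45 dB above -29.5 dBFS, reduced 3.2:1 to 1.703125 dB above → -27.796875 dBFS.

-27.796875 dBFS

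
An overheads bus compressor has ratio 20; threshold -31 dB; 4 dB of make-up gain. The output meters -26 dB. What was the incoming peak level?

Before make-up, the level was -26 − 4 = -30 dB.
That's 1 dB above the -31 dB threshold.
Input overshoot = R × output overshoot = 20 dB → input = -31 + 20 = -11 dB.

-11 dB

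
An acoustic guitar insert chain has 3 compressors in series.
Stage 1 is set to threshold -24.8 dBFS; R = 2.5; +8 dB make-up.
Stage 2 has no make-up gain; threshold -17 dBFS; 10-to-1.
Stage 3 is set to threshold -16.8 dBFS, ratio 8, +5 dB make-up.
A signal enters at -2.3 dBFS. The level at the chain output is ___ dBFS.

Stage 1: -2.3 dBFS is 22.5 dB over -24.8 dBFS; at 2.5:1 that becomes 9 dB over, giving -15.8 dBFS; +8 dB make-up → -7.8 dBFS.
Stage 2: 9.2 dB above -17 dBFS, reduced 10:1 to 0.92 dB above → -16.08 dBFS.
Stage 3: 0.72 dB above -16.8 dBFS, reduced 8:1 to 0.09 dB above → -16.71 dBFS; +5 dB make-up → -11.71 dBFS.

-11.71 dBFS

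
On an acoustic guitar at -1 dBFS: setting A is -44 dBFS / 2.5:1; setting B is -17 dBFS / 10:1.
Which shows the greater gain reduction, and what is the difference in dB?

A, by 11.4 dB

A: 43 dB over, compressed to 17.2 dB over, so 25.8 dB of GR.
B: 16 dB over, compressed to 1.6 dB over, so 14.4 dB of GR.
A reduces 11.4 dB more.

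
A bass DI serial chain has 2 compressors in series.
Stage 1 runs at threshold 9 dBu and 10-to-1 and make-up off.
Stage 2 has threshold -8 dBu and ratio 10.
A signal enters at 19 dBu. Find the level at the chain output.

Stage 1: overshoot 10 dB → 10/10 = 1 dB → 10 dBu.
Stage 2: 10 dBu is 18 dB over -8 dBu; at 10:1 that becomes 1.8 dB over, giving -6.2 dBu.

-6.2 dBu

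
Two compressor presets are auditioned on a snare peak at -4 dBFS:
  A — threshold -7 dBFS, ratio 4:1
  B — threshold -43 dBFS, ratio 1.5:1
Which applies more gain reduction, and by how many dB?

B, by 10.75 dB

A: overshoot 3 dB → output overshoot 0.75 dB → GR 2.25 dB.
B: overshoot 39 dB → output overshoot 26 dB → GR 13 dB.
B reduces 10.75 dB more.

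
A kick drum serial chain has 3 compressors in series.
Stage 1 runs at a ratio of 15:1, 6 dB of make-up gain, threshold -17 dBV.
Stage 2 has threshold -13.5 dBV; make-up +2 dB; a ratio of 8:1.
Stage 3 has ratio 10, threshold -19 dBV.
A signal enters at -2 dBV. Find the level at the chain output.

Stage 1: -2 dBV is 15 dB over -17 dBV; at 15:1 that becomes 1 dB over, giving -16 dBV; +6 dB make-up → -10 dBV.
Stage 2: 3.5 dB above -13.5 dBV, reduced 8:1 to 0.4375 dB above → -13.0625 dBV; +2 dB make-up → -11.0625 dBV.
Stage 3: -11.0625 dBV is 7.9375 dB over -19 dBV; at 10:1 that becomes 0.79375 dB over, giving -18.20625 dBV.

-18.20625 dBV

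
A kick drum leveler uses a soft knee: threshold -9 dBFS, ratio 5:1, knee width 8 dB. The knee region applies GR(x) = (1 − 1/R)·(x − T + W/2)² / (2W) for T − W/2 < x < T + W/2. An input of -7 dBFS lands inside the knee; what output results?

-8.8 dBFS

x − T + W/2 = -7 − (-9) + 4 = 6.
GR = (1 − 1/5) × 6² / 16 = 0.8 × 36 / 16 = 1.8 dB.
Output = -7 − 1.8 = -8.8 dBFS.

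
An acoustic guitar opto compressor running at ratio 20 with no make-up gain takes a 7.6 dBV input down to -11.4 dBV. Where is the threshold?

Input is 20 dB above T (since output overshoot × R = input overshoot: (-11.4 − T)·20 = 7.6 − T gives T = -12.4 dBV).
Check: -12.4 + (7.6 − (-12.4))/20 = -12.4 + 1 = -11.4 dBV. ✓

-12.4 dBV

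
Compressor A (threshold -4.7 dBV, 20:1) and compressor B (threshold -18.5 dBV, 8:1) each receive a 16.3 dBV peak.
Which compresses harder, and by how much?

A: GR = 21 − 21/20 = 19.95 dB.
B: GR = 34.8 − 34.8/8 = 30.45 dB.
Difference: 10.5 dB in favour of B.

B, by 10.5 dB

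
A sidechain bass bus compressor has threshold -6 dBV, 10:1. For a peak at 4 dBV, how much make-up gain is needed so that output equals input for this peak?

Overshoot 10 dB → 10/10 = 1 dB after compression, so the compressed level is -6 + 1 = -5 dBV.
Make-up = target − compressed = 4 − (-5) = 9 dB.

9 dB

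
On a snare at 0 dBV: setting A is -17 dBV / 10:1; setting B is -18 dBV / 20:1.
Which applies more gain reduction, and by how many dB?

A: GR = 17 − 17/10 = 15.3 dB.
B: GR = 18 − 18/20 = 17.1 dB.
Difference: 1.8 dB in favour of B.

B, by 1.8 dB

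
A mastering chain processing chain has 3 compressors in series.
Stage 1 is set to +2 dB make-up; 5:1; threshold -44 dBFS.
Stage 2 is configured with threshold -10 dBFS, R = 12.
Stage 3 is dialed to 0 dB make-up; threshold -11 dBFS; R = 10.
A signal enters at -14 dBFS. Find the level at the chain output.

Stage 1: 30 dB above -44 dBFS, reduced 5:1 to 6 dB above → -38 dBFS; +2 dB make-up → -36 dBFS.
Stage 2: -36 dBFS ≤ -10 dBFS, so stage 2 doesn't engage; output -36 dBFS.
Stage 3: -36 dBFS is at or below the -11 dBFS threshold — no compression; output -36 dBFS.

-36 dBFS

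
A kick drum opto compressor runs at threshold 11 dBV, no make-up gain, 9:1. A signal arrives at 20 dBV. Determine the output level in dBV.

Overshoot: 20 − 11 = 9 dB.
At 9:1 the overshoot is divided by 9, leaving 1 dB above threshold.
So the level is 11 + 1 = 12 dBV.

12 dBV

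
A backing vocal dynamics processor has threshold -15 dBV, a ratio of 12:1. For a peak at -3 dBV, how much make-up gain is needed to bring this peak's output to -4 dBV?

Overshoot 12 dB → 12/12 = 1 dB after compression, so the compressed level is -15 + 1 = -14 dBV.
Make-up = target − compressed = -4 − (-14) = 10 dB.

10 dB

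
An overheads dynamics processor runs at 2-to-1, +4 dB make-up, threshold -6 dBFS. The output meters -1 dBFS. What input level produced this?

Remove make-up: -1 − 4 = -5 dBFS.
The compressed level sits -5 − (-6) = 1 dB over threshold.
Undo the ratio: input overshoot = 1 × 2 = 2 dB, giving input = -4 dBFS.

-4 dBFS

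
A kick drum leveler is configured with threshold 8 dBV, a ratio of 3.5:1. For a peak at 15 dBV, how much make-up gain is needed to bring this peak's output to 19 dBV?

9 dB

The peak compresses to 8 + 7/3.5 = 10 dBV.
To reach 19 dBV requires 19 − 10 = 9 dB of make-up.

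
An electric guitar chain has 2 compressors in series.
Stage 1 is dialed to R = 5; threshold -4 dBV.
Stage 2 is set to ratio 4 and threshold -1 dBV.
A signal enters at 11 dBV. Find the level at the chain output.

Stage 1: 11 dBV is 15 dB over -4 dBV; at 5:1 that becomes 3 dB over, giving -1 dBV.
Stage 2: -1 dBV ≤ -1 dBV, so stage 2 doesn't engage; output -1 dBV.

-1 dBV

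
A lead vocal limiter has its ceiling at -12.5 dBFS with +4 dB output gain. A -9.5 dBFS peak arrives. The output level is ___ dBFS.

-8.5 dBFS

A brickwall limiter is an ∞:1 compressor: any input above the ceiling is clamped to -12.5 dBFS.
Output gain then adds 4 dB: -12.5 + 4 = -8.5 dBFS.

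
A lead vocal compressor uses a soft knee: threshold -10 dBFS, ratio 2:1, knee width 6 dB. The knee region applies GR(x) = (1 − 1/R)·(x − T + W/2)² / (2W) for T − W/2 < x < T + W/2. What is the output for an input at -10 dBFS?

x − T + W/2 = -10 − (-10) + 3 = 3.
GR = (1 − 1/2) × 3² / 12 = 0.5 × 9 / 12 = 0.375 dB.
Output = -10 − 0.375 = -10.375 dBFS.

-10.375 dBFS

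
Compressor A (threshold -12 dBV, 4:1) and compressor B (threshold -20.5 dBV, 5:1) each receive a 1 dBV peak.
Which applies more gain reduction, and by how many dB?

A: 13 dB over, compressed to 3.25 dB over, so 9.75 dB of GR.
B: 21.5 dB over, compressed to 4.3 dB over, so 17.2 dB of GR.
Difference: 7.45 dB in favour of B.

B, by 7.45 dB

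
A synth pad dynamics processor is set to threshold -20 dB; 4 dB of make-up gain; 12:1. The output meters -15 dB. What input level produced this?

Remove make-up: -15 − 4 = -19 dB.
That's 1 dB above the -20 dB threshold.
Undo the ratio: input overshoot = 1 × 12 = 12 dB, giving input = -8 dB.

-8 dB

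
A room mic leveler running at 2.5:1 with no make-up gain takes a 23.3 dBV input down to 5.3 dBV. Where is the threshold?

-6.7 dBV

Gain reduction = 23.3 − 5.3 = 18 dB; output overshoot = GR / (R − 1) = 18 / 1.5 = 12 dB.
Threshold = output − output overshoot = 5.3 − 12 = -6.7 dBV.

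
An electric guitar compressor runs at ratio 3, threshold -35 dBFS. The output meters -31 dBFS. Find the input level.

The compressed level sits -31 − (-35) = 4 dB over threshold.
Before 3:1 compression the overshoot was 4 × 3 = 12 dB, so input = -35 + 12 = -23 dBFS.

-23 dBFS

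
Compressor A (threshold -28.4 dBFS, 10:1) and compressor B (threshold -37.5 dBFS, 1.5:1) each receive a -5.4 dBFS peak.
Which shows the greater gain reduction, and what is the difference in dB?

A: GR = 23 − 23/10 = 20.7 dB.
B: GR = 32.1 − 32.1/1.5 = 10.7 dB.
A reduces 10 dB more.

A, by 10 dB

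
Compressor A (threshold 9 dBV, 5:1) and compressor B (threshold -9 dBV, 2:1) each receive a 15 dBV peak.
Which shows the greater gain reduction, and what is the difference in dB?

B, by 7.2 dB

A: GR = 6 − 6/5 = 4.8 dB.
B: GR = 24 − 24/2 = 12 dB.
Difference: 7.2 dB in favour of B.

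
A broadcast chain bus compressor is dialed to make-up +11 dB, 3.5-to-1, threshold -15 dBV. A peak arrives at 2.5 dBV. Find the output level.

1 dBV

Overshoot: 2.5 − (-15) = 17.5 dB.
At 3.5:1 the overshoot is divided by 3.5, leaving 5 dB above threshold.
That puts the output at -10 dBV; make-up adds 11 dB, giving 1 dBV.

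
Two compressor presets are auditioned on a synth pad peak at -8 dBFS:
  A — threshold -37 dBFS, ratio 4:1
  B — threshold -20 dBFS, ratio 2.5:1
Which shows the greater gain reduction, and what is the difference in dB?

A: overshoot 29 dB → output overshoot 7.25 dB → GR 21.75 dB.
B: overshoot 12 dB → output overshoot 4.8 dB → GR 7.2 dB.
A reduces 14.55 dB more.

A, by 14.55 dB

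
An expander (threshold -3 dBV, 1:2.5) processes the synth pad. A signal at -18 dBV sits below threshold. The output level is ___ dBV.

-40.5 dBV

Undershoot = (-3) − (-18) = 15 dB.
At 1:2.5, that expands to 37.5 dB under threshold.
Output = -3 − 37.5 = -40.5 dBV.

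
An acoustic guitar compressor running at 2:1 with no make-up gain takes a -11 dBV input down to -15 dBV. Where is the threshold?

-19 dBV

Input is 8 dB above T (since output overshoot × R = input overshoot: (-15 − T)·2 = -11 − T gives T = -19 dBV).
Check: -19 + (-11 − (-19))/2 = -19 + 4 = -15 dBV. ✓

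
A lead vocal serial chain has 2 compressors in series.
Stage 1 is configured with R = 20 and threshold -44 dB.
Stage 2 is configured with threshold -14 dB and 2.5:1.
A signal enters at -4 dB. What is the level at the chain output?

-42 dB

Stage 1: 40 dB above -44 dB, reduced 20:1 to 2 dB above → -42 dB.
Stage 2: -42 dB ≤ -14 dB, so stage 2 doesn't engage; output -42 dB.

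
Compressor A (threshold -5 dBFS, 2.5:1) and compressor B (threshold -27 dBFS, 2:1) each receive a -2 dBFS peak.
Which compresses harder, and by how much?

B, by 10.7 dB

A: overshoot 3 dB → output overshoot 1.2 dB → GR 1.8 dB.
B: overshoot 25 dB → output overshoot 12.5 dB → GR 12.5 dB.
B applies 10.7 dB more gain reduction.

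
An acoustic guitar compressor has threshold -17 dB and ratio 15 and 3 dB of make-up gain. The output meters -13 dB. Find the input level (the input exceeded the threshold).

-2 dB

Before make-up, the level was -13 − 3 = -16 dB.
Post-compression overshoot = -16 − (-17) = 1 dB.
Before 15:1 compression the overshoot was 1 × 15 = 15 dB, so input = -17 + 15 = -2 dB.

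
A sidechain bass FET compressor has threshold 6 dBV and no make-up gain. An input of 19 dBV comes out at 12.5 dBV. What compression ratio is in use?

Input overshoot = 19 − 6 = 13 dB; output overshoot = 12.5 − 6 = 6.5 dB.
Ratio = 13 / 6.5 = 2.

2:1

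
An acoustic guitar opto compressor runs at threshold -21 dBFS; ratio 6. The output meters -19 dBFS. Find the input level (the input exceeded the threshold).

-9 dBFS

The compressed level sits -19 − (-21) = 2 dB over threshold.
Before 6:1 compression the overshoot was 2 × 6 = 12 dB, so input = -21 + 12 = -9 dBFS.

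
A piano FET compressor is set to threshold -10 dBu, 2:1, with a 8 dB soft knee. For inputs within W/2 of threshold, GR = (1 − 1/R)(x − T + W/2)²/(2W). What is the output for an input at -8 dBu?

x − T + W/2 = -8 − (-10) + 4 = 6.
GR = (1 − 1/2) × 6² / 16 = 0.5 × 36 / 16 = 1.125 dB.
Output = -8 − 1.125 = -9.125 dBu.

-9.125 dBu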